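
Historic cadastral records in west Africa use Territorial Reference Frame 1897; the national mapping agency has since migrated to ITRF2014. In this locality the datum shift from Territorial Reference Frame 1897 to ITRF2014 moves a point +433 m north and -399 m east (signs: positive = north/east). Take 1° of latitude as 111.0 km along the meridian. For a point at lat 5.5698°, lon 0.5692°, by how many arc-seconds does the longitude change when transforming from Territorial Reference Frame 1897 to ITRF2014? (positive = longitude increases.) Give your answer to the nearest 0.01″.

At latitude 5.5698°, cos φ = 0.995279.
1° of longitude at this latitude = 111.0 × cos φ = 110.48 km, so Δλ = -399.0 / 110475.9 = -0.0036116° = -13.002″.

Δλ = -13.00″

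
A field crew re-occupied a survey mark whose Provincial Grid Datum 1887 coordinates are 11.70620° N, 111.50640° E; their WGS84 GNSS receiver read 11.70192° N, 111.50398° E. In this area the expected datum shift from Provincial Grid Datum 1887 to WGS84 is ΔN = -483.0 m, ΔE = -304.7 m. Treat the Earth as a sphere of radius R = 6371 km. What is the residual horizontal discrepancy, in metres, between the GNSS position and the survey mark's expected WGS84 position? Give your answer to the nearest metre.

42 m

Observed coordinate differences: Δφ = -0.00428°, Δλ = -0.00242°.
Converting to metres (1° lat = 111195 m, cos φ = 0.979201): observed ΔN = -475.9 m, observed ΔE = -263.5 m.
Subtracting the expected shift leaves a residual of -475.9 − (-483.0) = 7.1 m north and -263.5 − (-304.7) = 41.2 m east.
Residual distance = √(7.1² + 41.2²) = 41.8 m.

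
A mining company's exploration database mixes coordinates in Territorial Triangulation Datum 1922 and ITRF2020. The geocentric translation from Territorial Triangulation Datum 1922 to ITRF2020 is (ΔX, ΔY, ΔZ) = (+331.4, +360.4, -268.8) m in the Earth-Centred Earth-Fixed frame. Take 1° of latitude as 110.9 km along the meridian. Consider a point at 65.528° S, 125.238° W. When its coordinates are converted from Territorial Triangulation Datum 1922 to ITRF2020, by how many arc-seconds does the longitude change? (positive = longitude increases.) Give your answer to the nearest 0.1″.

sin φ = -0.910164, cos φ = 0.414249, sin λ = -0.816762, cos λ = -0.576974.
East component: ΔE = −sin λ·ΔX + cos λ·ΔY = −(-0.816762)(331.4) + (-0.576974)(360.4) = 62.73 m.
1° of latitude spans 110900 m; at latitude φ, 1° of longitude spans that × cos φ = 45940.2 m, so Δλ = 62.73 / 45940.2 × 3600 = 4.916″.

Δλ = 4.9″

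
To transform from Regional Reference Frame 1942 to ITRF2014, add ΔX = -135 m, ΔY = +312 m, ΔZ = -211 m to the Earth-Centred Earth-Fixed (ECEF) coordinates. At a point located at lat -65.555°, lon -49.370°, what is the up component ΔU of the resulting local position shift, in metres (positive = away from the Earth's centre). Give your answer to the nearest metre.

At φ = -65.555°, λ = -49.370°: sin φ = -0.910359, cos φ = 0.413820, sin λ = -0.758930, cos λ = 0.651172.
ΔU = cos φ cos λ·ΔX + cos φ sin λ·ΔY + sin φ·ΔZ = (0.413820)(0.651172)(-135) + (0.413820)(-0.758930)(312) + (-0.910359)(-211) = 57.72 m.

ΔU = 58 m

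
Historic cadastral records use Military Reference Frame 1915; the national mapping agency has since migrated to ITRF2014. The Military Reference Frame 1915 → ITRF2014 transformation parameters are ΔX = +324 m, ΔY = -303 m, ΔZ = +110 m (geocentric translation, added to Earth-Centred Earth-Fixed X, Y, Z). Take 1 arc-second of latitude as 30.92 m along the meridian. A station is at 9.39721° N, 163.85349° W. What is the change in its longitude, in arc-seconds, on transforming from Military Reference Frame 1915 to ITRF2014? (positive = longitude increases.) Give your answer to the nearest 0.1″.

Δλ = 12.5″

sin φ = 0.163278, cos φ = 0.986580, sin λ = -0.278094, cos λ = -0.960554.
East component: ΔE = −sin λ·ΔX + cos λ·ΔY = −(-0.278094)(324) + (-0.960554)(-303) = 381.15 m.
1° of latitude spans 3600 × 30.92 = 111312 m; at latitude φ, 1° of longitude spans that × cos φ = 109818.2 m, so Δλ = 381.15 / 109818.2 × 3600 = 12.495″.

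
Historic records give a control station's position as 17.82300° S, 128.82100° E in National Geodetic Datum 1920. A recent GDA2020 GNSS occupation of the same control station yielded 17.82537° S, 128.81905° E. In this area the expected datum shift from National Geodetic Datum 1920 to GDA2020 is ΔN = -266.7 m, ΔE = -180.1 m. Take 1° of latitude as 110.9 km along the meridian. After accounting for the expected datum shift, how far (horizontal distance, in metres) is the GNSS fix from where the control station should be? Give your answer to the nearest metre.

26 m

Observed coordinate differences: Δφ = -0.00237°, Δλ = -0.00195°.
Converting to metres (1° lat = 110900 m, cos φ = 0.952007): observed ΔN = -262.8 m, observed ΔE = -205.9 m.
Subtracting the expected shift leaves a residual of -262.8 − (-266.7) = 3.9 m north and -205.9 − (-180.1) = -25.8 m east.
Residual distance = √(3.9² + (-25.8)²) = 26.1 m.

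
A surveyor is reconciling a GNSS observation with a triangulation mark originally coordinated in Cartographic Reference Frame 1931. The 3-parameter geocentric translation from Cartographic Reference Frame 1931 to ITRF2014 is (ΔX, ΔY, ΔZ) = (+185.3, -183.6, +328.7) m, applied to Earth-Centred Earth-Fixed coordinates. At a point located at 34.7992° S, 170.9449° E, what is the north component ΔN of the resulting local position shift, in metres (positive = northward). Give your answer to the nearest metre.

ΔN = 149 m

The local north axis is (−sin φ cos λ, −sin φ sin λ, cos φ), giving ΔN = -104.433 − 16.491 + 269.914 = 148.99 m.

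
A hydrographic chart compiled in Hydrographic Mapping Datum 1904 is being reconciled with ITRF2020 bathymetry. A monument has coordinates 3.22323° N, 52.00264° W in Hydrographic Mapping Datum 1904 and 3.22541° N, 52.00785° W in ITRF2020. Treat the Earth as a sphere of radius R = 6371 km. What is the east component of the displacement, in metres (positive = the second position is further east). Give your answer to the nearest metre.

ΔE = -578 m

Δφ = 3.22541° − 3.22323° = +0.00218°; Δλ = -52.00785° − -52.00264° = -0.00521°.
1° along a meridian = πR/180 = 111195 m.
ΔN = Δφ × 111195 = 242.4 m; ΔE = Δλ × 111195 × cos(3.22323°) = -0.00521 × 111195 × 0.998418 = -578.4 m.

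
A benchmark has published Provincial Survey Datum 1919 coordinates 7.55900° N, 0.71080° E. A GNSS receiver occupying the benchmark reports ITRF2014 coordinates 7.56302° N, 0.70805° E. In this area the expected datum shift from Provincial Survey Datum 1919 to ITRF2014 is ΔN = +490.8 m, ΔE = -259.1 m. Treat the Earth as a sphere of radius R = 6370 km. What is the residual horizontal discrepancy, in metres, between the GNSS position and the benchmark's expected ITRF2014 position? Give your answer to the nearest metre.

Observed coordinate differences: Δφ = +0.00402°, Δλ = -0.00275°.
Converting to metres (1° lat = 111177 m, cos φ = 0.991310): observed ΔN = 446.9 m, observed ΔE = -303.1 m.
Subtracting the expected shift leaves a residual of 446.9 − (490.8) = -43.9 m north and -303.1 − (-259.1) = -44.0 m east.
Residual distance = √((-43.9)² + (-44.0)²) = 62.1 m.

62 m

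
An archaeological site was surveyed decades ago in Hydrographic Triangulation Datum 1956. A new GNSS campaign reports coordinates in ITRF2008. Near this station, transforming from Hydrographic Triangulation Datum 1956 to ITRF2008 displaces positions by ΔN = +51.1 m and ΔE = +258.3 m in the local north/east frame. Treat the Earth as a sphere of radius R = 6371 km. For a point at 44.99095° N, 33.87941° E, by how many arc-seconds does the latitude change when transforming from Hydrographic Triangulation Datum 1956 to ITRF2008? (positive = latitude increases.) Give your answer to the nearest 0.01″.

Δφ = 1.65″

On a sphere of radius R, 1 rad of latitude = R, so Δφ = ΔN / R = 51.1 / 6371000 = 8.0207e-06 rad = 1.654″.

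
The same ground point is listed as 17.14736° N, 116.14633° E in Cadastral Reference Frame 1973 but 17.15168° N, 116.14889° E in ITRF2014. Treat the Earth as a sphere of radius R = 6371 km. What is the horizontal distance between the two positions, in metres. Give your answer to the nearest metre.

552 m

Δφ = 17.15168° − 17.14736° = +0.00432°; Δλ = 116.14889° − 116.14633° = +0.00256°.
1° along a meridian = πR/180 = 111195 m.
ΔN = Δφ × 111195 = 480.4 m; ΔE = Δλ × 111195 × cos(17.14736°) = +0.00256 × 111195 × 0.955550 = 272.0 m.
Distance = √(ΔE² + ΔN²) = √(272.0² + 480.4²) = 552.0 m.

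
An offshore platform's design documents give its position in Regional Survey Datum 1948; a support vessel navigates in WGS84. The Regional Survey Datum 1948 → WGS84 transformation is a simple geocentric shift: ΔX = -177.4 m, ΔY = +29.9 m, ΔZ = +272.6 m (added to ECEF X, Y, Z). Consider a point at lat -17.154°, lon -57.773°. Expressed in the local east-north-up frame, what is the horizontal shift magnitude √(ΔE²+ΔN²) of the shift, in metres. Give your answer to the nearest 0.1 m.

262.0 m

The local east axis at (φ, λ) is (−sin λ, cos λ, 0), so ΔE = −sin(-57.773°)·(-177.4) + cos(-57.773°)·29.9 = -134.13 m.
The local north axis is (−sin φ cos λ, −sin φ sin λ, cos φ), giving ΔN = -27.902 − 7.460 + 260.474 = 225.11 m.
Horizontal magnitude = √(ΔE² + ΔN²) = √((-134.13)² + 225.11²) = 262.04 m.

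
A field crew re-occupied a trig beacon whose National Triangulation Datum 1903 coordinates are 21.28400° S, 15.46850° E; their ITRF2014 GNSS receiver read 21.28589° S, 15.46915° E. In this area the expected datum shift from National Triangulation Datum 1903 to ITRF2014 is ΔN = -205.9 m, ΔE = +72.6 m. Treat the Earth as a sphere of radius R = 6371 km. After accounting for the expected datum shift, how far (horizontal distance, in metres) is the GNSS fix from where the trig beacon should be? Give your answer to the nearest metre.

Observed coordinate differences: Δφ = -0.00189°, Δλ = +0.00065°.
Converting to metres (1° lat = 111195 m, cos φ = 0.931793): observed ΔN = -210.2 m, observed ΔE = 67.3 m.
Subtracting the expected shift leaves a residual of -210.2 − (-205.9) = -4.3 m north and 67.3 − (72.6) = -5.3 m east.
Residual distance = √((-4.3)² + (-5.3)²) = 6.8 m.

7 m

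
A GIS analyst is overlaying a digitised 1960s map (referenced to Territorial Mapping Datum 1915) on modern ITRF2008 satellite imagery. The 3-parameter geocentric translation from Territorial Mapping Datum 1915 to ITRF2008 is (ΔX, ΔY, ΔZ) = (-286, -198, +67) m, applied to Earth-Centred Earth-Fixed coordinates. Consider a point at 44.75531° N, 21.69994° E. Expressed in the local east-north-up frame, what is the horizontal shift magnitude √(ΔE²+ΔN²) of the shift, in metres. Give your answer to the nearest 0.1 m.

At φ = 44.75531°, λ = 21.69994°: sin φ = 0.704081, cos φ = 0.710120, sin λ = 0.369746, cos λ = 0.929133.
ΔE = −sin λ·ΔX + cos λ·ΔY = −(0.369746)·(-286) + (0.929133)·(-198) = -78.22 m.
ΔN = −sin φ cos λ·ΔX − sin φ sin λ·ΔY + cos φ·ΔZ = −(0.704081)(0.929133)(-286) − (0.704081)(0.369746)(-198) + (0.710120)(67) = 286.22 m.
Horizontal magnitude = √(ΔE² + ΔN²) = √((-78.22)² + 286.22²) = 296.72 m.

296.7 m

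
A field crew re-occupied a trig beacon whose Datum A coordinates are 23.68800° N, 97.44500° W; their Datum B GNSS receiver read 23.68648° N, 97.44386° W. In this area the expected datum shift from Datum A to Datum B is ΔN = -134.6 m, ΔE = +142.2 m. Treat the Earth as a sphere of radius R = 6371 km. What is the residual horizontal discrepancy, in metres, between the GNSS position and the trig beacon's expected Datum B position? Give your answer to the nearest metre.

Observed coordinate differences: Δφ = -0.00152°, Δλ = +0.00114°.
Converting to metres (1° lat = 111195 m, cos φ = 0.915747): observed ΔN = -169.0 m, observed ΔE = 116.1 m.
Subtracting the expected shift leaves a residual of -169.0 − (-134.6) = -34.4 m north and 116.1 − (142.2) = -26.1 m east.
Residual distance = √((-34.4)² + (-26.1)²) = 43.2 m.

43 m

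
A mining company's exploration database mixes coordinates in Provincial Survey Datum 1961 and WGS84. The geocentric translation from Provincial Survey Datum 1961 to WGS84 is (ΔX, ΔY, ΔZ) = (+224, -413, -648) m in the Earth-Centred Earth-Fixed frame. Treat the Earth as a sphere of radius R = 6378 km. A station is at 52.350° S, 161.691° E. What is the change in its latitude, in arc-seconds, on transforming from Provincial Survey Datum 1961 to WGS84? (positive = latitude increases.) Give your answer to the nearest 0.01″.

Δφ = -21.57″

sin φ = -0.791757, cos φ = 0.610836, sin λ = 0.314142, cos λ = -0.949376.
North component: ΔN = −sin φ cos λ·ΔX − sin φ sin λ·ΔY + cos φ·ΔZ = −(-0.791757)(-0.949376)(224) − (-0.791757)(0.314142)(-413) + (0.610836)(-648) = -666.92 m.
1° of latitude spans πR/180 = 111317 m, so Δφ = -666.92 / 111317 × 3600 = -21.568″.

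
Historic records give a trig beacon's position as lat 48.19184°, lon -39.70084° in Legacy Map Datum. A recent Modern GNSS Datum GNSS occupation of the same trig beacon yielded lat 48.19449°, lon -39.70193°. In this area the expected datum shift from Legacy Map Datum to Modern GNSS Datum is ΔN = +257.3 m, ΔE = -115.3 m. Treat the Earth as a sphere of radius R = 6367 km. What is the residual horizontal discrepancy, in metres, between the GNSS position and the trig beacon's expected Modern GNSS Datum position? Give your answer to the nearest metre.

51 m

Observed coordinate differences: Δφ = +0.00265°, Δλ = -0.00109°.
Converting to metres (1° lat = 111125 m, cos φ = 0.666639): observed ΔN = 294.5 m, observed ΔE = -80.7 m.
Subtracting the expected shift leaves a residual of 294.5 − (257.3) = 37.2 m north and -80.7 − (-115.3) = 34.6 m east.
Residual distance = √(37.2² + 34.6²) = 50.8 m.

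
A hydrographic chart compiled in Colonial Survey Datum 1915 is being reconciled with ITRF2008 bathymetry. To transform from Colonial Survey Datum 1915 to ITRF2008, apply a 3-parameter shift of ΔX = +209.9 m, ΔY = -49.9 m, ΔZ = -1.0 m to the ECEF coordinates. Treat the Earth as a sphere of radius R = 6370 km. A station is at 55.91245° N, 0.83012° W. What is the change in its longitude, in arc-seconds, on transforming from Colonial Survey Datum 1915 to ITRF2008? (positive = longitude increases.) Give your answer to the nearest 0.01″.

Δλ = -2.71″

sin φ = 0.828182, cos φ = 0.560459, sin λ = -0.014488, cos λ = 0.999895.
East component: ΔE = −sin λ·ΔX + cos λ·ΔY = −(-0.014488)(209.9) + (0.999895)(-49.9) = -46.85 m.
1° of latitude spans πR/180 = 111177 m; at latitude φ, 1° of longitude spans that × cos φ = 62310.4 m, so Δλ = -46.85 / 62310.4 × 3600 = -2.707″.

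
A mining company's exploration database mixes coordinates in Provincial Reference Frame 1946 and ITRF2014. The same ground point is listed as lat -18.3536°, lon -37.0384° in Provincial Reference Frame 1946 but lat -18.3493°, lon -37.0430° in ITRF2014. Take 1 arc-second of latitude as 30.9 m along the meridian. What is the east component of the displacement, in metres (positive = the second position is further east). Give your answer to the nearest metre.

ΔE = -486 m

Δφ = -18.3493° − -18.3536° = +0.0043°; Δλ = -37.0430° − -37.0384° = -0.0046°.
1° of latitude = 3600 × 30.90 = 111240 m.
ΔN = Δφ × 111240 = 478.3 m; ΔE = Δλ × 111240 × cos(-18.3536°) = -0.0046 × 111240 × 0.949131 = -485.7 m.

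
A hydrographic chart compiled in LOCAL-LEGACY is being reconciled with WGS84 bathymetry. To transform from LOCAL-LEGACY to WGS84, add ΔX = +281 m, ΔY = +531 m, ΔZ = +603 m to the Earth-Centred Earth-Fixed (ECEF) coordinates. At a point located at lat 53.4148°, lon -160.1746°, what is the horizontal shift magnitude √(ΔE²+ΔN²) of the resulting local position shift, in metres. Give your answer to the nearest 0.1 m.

At φ = 53.4148°, λ = -160.1746°: sin φ = 0.802971, cos φ = 0.596017, sin λ = -0.339155, cos λ = -0.940731.
ΔE = −sin λ·ΔX + cos λ·ΔY = −(-0.339155)·(281) + (-0.940731)·(531) = -404.23 m.
ΔN = −sin φ cos λ·ΔX − sin φ sin λ·ΔY + cos φ·ΔZ = −(0.802971)(-0.940731)(281) − (0.802971)(-0.339155)(531) + (0.596017)(603) = 716.27 m.
Horizontal magnitude = √(ΔE² + ΔN²) = √((-404.23)² + 716.27²) = 822.46 m.

822.5 m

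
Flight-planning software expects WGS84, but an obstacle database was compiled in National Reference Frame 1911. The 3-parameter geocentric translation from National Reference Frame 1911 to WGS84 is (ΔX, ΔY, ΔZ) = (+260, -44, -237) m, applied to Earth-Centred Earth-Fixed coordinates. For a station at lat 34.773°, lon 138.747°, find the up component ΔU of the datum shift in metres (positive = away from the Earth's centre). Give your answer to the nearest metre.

ΔU = -320 m

The local up (radial) axis is (cos φ cos λ, cos φ sin λ, sin φ), giving ΔU = -160.562 − 23.832 − 135.167 = -319.56 m.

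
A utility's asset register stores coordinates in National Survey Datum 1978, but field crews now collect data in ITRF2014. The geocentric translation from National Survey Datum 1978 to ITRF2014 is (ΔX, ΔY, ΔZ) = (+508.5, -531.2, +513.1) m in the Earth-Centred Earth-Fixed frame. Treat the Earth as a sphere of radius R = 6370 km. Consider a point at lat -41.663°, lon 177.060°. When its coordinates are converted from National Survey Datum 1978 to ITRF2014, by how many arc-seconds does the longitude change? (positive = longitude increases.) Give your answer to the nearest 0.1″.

Δλ = 21.9″

sin φ = -0.664748, cos φ = 0.747068, sin λ = 0.051290, cos λ = -0.998684.
East component: ΔE = −sin λ·ΔX + cos λ·ΔY = −(0.051290)(508.5) + (-0.998684)(-531.2) = 504.42 m.
1° of latitude spans πR/180 = 111177 m; at latitude φ, 1° of longitude spans that × cos φ = 83057.1 m, so Δλ = 504.42 / 83057.1 × 3600 = 21.863″.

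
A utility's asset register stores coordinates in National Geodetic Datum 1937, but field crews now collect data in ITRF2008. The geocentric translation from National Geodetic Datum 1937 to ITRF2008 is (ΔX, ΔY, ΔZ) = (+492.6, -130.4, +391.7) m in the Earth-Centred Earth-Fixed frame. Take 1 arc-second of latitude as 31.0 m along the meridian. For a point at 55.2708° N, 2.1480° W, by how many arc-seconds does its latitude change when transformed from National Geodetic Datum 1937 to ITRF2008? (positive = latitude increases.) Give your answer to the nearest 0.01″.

Δφ = -5.98″

sin φ = 0.821854, cos φ = 0.569698, sin λ = -0.037481, cos λ = 0.999297.
North component: ΔN = −sin φ cos λ·ΔX − sin φ sin λ·ΔY + cos φ·ΔZ = −(0.821854)(0.999297)(492.6) − (0.821854)(-0.037481)(-130.4) + (0.569698)(391.7) = -185.43 m.
1° of latitude spans 3600 × 31.00 = 111600 m, so Δφ = -185.43 / 111600 × 3600 = -5.982″.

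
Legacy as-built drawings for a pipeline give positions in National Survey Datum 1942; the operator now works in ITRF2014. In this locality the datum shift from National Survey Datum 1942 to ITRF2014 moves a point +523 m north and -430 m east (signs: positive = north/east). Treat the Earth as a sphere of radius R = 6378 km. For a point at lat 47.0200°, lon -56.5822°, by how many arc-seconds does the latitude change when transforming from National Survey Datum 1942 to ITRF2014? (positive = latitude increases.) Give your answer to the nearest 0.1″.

Δφ = 16.9″

On a sphere of radius R, 1 rad of latitude = R, so Δφ = ΔN / R = 523.0 / 6378000 = 8.2001e-05 rad = 16.914″.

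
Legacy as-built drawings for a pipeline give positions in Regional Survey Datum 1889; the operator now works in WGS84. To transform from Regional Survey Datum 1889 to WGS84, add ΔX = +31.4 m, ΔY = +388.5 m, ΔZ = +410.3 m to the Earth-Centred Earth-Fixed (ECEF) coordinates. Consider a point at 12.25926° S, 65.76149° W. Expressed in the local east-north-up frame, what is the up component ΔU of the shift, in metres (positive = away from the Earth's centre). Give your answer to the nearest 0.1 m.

At φ = -12.25926°, λ = -65.76149°: sin φ = -0.212336, cos φ = 0.977197, sin λ = -0.911844, cos λ = 0.410536.
ΔU = cos φ cos λ·ΔX + cos φ sin λ·ΔY + sin φ·ΔZ = (0.977197)(0.410536)(31.4) + (0.977197)(-0.911844)(388.5) + (-0.212336)(410.3) = -420.70 m.

ΔU = -420.7 m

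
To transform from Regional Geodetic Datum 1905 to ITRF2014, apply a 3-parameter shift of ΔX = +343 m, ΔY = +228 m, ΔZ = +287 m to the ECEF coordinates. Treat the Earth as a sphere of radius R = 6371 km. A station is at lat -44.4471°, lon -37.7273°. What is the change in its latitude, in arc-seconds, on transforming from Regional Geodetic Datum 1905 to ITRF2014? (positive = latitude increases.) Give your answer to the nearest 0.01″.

Δφ = 9.62″

sin φ = -0.700250, cos φ = 0.713897, sin λ = -0.611904, cos λ = 0.790932.
North component: ΔN = −sin φ cos λ·ΔX − sin φ sin λ·ΔY + cos φ·ΔZ = −(-0.700250)(0.790932)(343) − (-0.700250)(-0.611904)(228) + (0.713897)(287) = 297.16 m.
1° of latitude spans πR/180 = 111195 m, so Δφ = 297.16 / 111195 × 3600 = 9.621″.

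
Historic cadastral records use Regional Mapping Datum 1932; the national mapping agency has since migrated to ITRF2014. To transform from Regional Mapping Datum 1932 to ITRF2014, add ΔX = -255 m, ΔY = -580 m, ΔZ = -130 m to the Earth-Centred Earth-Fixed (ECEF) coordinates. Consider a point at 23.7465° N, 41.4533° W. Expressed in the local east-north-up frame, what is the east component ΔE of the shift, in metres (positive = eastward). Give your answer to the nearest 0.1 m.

ΔE = -603.5 m

At φ = 23.7465°, λ = -41.4533°: sin φ = 0.402691, cos φ = 0.915336, sin λ = -0.662009, cos λ = 0.749496.
ΔE = −sin λ·ΔX + cos λ·ΔY = −(-0.662009)·(-255) + (0.749496)·(-580) = -603.52 m.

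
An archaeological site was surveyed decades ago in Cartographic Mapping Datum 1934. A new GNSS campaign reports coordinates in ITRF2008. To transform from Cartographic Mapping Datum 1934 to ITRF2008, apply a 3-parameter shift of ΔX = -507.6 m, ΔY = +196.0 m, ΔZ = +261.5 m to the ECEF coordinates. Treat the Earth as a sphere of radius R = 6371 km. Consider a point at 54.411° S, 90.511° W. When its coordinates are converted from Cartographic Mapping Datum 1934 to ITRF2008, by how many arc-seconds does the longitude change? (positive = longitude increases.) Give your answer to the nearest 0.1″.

Δλ = -28.3″

sin φ = -0.813213, cos φ = 0.581967, sin λ = -0.999960, cos λ = -0.008919.
East component: ΔE = −sin λ·ΔX + cos λ·ΔY = −(-0.999960)(-507.6) + (-0.008919)(196.0) = -509.33 m.
1° of latitude spans πR/180 = 111195 m; at latitude φ, 1° of longitude spans that × cos φ = 64711.8 m, so Δλ = -509.33 / 64711.8 × 3600 = -28.335″.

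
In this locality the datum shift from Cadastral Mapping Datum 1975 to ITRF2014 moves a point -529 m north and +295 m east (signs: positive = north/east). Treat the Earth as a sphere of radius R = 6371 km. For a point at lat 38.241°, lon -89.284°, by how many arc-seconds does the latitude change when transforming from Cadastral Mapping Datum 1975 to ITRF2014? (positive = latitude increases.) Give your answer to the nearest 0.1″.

Δφ = -17.1″

On a sphere of radius R, 1 rad of latitude = R, so Δφ = ΔN / R = -529.0 / 6371000 = -8.3032e-05 rad = -17.127″.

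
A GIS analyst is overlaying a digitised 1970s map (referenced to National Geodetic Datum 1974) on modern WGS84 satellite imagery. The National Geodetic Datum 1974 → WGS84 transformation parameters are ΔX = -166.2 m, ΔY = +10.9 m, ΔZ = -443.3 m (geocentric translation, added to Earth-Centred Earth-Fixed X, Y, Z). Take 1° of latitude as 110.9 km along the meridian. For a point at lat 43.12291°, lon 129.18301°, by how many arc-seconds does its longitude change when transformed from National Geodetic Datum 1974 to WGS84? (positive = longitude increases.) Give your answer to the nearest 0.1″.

sin φ = 0.683566, cos φ = 0.729889, sin λ = 0.775132, cos λ = -0.631799.
East component: ΔE = −sin λ·ΔX + cos λ·ΔY = −(0.775132)(-166.2) + (-0.631799)(10.9) = 121.94 m.
1° of latitude spans 110900 m; at latitude φ, 1° of longitude spans that × cos φ = 80944.7 m, so Δλ = 121.94 / 80944.7 × 3600 = 5.423″.

Δλ = 5.4″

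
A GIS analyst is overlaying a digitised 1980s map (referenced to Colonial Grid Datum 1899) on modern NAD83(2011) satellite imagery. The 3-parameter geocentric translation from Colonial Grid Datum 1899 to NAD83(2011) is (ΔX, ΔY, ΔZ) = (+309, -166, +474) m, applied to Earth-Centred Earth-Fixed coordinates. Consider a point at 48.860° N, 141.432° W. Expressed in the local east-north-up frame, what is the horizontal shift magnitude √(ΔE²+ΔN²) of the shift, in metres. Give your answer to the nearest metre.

526 m

At φ = 48.860°, λ = -141.432°: sin φ = 0.753104, cos φ = 0.657901, sin λ = -0.623443, cos λ = -0.781869.
ΔE = −sin λ·ΔX + cos λ·ΔY = −(-0.623443)·(309) + (-0.781869)·(-166) = 322.43 m.
ΔN = −sin φ cos λ·ΔX − sin φ sin λ·ΔY + cos φ·ΔZ = −(0.753104)(-0.781869)(309) − (0.753104)(-0.623443)(-166) + (0.657901)(474) = 415.85 m.
Horizontal magnitude = √(ΔE² + ΔN²) = √(322.43² + 415.85²) = 526.21 m.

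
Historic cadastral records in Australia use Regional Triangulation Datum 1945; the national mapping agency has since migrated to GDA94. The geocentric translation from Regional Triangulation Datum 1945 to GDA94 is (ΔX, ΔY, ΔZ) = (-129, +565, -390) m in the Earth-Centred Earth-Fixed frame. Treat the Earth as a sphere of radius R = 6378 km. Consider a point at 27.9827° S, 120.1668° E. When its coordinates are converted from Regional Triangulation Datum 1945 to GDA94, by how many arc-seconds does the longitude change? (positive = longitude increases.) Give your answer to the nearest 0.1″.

Δλ = -6.3″

sin φ = -0.469205, cos φ = 0.883089, sin λ = 0.864566, cos λ = -0.502519.
East component: ΔE = −sin λ·ΔX + cos λ·ΔY = −(0.864566)(-129) + (-0.502519)(565) = -172.39 m.
1° of latitude spans πR/180 = 111317 m; at latitude φ, 1° of longitude spans that × cos φ = 98302.9 m, so Δλ = -172.39 / 98302.9 × 3600 = -6.313″.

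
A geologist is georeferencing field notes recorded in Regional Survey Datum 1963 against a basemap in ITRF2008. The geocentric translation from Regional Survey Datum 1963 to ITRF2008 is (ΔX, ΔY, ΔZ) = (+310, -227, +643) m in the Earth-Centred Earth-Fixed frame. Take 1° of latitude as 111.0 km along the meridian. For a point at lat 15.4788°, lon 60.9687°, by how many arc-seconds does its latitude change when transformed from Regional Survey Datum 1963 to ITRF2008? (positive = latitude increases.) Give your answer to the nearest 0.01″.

Δφ = 20.51″

sin φ = 0.266882, cos φ = 0.963729, sin λ = 0.874355, cos λ = 0.485287.
North component: ΔN = −sin φ cos λ·ΔX − sin φ sin λ·ΔY + cos φ·ΔZ = −(0.266882)(0.485287)(310) − (0.266882)(0.874355)(-227) + (0.963729)(643) = 632.50 m.
1° of latitude spans 111000 m, so Δφ = 632.50 / 111000 × 3600 = 20.513″.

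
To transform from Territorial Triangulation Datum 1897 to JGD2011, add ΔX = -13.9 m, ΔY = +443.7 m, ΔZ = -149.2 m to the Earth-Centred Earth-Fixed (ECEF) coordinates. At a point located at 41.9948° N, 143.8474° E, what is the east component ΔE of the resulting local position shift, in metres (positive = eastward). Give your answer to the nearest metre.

The local east axis at (φ, λ) is (−sin λ, cos λ, 0), so ΔE = −sin(143.8474°)·(-13.9) + cos(143.8474°)·443.7 = -350.06 m.

ΔE = -350 m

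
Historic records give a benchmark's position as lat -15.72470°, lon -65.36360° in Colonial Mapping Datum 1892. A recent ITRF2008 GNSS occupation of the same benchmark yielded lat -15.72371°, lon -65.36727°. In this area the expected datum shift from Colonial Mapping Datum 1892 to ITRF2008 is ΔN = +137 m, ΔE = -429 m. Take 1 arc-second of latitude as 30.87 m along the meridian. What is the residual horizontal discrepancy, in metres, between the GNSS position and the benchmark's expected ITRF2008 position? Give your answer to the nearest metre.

Observed coordinate differences: Δφ = +0.00099°, Δλ = -0.00367°.
Converting to metres (1° lat = 111132 m, cos φ = 0.962575): observed ΔN = 110.0 m, observed ΔE = -392.6 m.
Subtracting the expected shift leaves a residual of 110.0 − (137) = -27.0 m north and -392.6 − (-429) = 36.4 m east.
Residual distance = √((-27.0)² + 36.4²) = 45.3 m.

45 m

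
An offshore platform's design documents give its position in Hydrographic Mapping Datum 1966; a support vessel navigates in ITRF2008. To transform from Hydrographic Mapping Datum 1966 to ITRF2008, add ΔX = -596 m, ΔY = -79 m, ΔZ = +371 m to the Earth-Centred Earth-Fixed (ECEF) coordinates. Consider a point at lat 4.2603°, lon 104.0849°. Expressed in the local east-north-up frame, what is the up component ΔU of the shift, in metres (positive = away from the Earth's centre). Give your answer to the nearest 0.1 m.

At φ = 4.2603°, λ = 104.0849°: sin φ = 0.074288, cos φ = 0.997237, sin λ = 0.969936, cos λ = -0.243359.
ΔU = cos φ cos λ·ΔX + cos φ sin λ·ΔY + sin φ·ΔZ = (0.997237)(-0.243359)(-596) + (0.997237)(0.969936)(-79) + (0.074288)(371) = 95.79 m.

ΔU = 95.8 m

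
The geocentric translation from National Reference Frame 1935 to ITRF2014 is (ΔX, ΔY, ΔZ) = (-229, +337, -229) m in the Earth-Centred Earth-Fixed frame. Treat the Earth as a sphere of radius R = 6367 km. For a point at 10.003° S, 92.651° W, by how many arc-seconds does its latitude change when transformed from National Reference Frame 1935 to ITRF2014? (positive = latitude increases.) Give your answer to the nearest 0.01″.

Δφ = -9.14″

sin φ = -0.173700, cos φ = 0.984799, sin λ = -0.998930, cos λ = -0.046252.
North component: ΔN = −sin φ cos λ·ΔX − sin φ sin λ·ΔY + cos φ·ΔZ = −(-0.173700)(-0.046252)(-229) − (-0.173700)(-0.998930)(337) + (0.984799)(-229) = -282.15 m.
1° of latitude spans πR/180 = 111125 m, so Δφ = -282.15 / 111125 × 3600 = -9.141″.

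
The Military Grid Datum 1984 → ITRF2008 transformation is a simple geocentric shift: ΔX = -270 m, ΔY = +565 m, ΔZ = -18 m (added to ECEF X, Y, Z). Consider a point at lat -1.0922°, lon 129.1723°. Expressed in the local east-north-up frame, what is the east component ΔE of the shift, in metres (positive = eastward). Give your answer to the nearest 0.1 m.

At φ = -1.0922°, λ = 129.1723°: sin φ = -0.019061, cos φ = 0.999818, sin λ = 0.775250, cos λ = -0.631655.
ΔE = −sin λ·ΔX + cos λ·ΔY = −(0.775250)·(-270) + (-0.631655)·(565) = -147.57 m.

ΔE = -147.6 m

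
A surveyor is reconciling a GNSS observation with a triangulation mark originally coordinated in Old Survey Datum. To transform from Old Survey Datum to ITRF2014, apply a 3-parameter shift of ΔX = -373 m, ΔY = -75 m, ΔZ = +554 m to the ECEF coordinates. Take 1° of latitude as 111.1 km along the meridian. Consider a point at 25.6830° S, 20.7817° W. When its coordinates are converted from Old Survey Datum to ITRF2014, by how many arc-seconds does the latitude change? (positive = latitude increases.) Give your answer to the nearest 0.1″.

sin φ = -0.433392, cos φ = 0.901206, sin λ = -0.354808, cos λ = 0.934939.
North component: ΔN = −sin φ cos λ·ΔX − sin φ sin λ·ΔY + cos φ·ΔZ = −(-0.433392)(0.934939)(-373) − (-0.433392)(-0.354808)(-75) + (0.901206)(554) = 359.66 m.
1° of latitude spans 111100 m, so Δφ = 359.66 / 111100 × 3600 = 11.654″.

Δφ = 11.7″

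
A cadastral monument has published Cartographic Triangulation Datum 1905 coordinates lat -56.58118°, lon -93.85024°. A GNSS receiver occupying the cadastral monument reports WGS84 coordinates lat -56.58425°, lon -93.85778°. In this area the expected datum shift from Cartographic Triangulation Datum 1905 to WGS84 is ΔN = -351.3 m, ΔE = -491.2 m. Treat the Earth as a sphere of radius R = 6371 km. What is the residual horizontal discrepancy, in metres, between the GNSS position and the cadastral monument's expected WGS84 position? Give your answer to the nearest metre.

31 m

Observed coordinate differences: Δφ = -0.00307°, Δλ = -0.00754°.
Converting to metres (1° lat = 111195 m, cos φ = 0.550755): observed ΔN = -341.4 m, observed ΔE = -461.8 m.
Subtracting the expected shift leaves a residual of -341.4 − (-351.3) = 9.9 m north and -461.8 − (-491.2) = 29.4 m east.
Residual distance = √(9.9² + 29.4²) = 31.1 m.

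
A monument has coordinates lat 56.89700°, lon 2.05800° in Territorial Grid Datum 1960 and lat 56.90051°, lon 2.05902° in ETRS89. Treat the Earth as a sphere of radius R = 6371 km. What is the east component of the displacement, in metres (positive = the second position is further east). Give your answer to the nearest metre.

Δφ = 56.90051° − 56.89700° = +0.00351°; Δλ = 2.05902° − 2.05800° = +0.00102°.
1° along a meridian = πR/180 = 111195 m.
ΔN = Δφ × 111195 = 390.3 m; ΔE = Δλ × 111195 × cos(56.89700°) = +0.00102 × 111195 × 0.546146 = 61.9 m.

ΔE = 62 m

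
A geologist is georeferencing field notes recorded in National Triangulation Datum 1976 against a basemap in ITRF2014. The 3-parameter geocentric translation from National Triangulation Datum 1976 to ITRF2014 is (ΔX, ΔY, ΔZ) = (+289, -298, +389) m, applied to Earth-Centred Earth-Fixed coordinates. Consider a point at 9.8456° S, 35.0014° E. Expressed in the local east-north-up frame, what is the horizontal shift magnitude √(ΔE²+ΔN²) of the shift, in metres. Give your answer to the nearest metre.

569 m

At φ = -9.8456°, λ = 35.0014°: sin φ = -0.170994, cos φ = 0.985272, sin λ = 0.573596, cos λ = 0.819138.
ΔE = −sin λ·ΔX + cos λ·ΔY = −(0.573596)·(289) + (0.819138)·(-298) = -409.87 m.
ΔN = −sin φ cos λ·ΔX − sin φ sin λ·ΔY + cos φ·ΔZ = −(-0.170994)(0.819138)(289) − (-0.170994)(0.573596)(-298) + (0.985272)(389) = 394.52 m.
Horizontal magnitude = √(ΔE² + ΔN²) = √((-409.87)² + 394.52²) = 568.90 m.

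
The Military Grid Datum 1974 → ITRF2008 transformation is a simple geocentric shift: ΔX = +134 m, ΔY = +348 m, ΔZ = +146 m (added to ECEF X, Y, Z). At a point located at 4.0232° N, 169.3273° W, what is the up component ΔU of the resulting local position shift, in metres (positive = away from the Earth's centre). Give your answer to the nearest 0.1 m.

At φ = 4.0232°, λ = -169.3273°: sin φ = 0.070160, cos φ = 0.997536, sin λ = -0.185198, cos λ = -0.982701.
ΔU = cos φ cos λ·ΔX + cos φ sin λ·ΔY + sin φ·ΔZ = (0.997536)(-0.982701)(134) + (0.997536)(-0.185198)(348) + (0.070160)(146) = -185.40 m.

ΔU = -185.4 m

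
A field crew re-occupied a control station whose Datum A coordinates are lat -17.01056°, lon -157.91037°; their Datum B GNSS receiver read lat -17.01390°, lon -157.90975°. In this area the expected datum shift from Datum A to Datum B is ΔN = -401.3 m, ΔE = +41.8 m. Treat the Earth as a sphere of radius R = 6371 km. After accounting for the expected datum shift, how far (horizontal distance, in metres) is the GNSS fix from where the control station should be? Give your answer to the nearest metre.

38 m

Observed coordinate differences: Δφ = -0.00334°, Δλ = +0.00062°.
Converting to metres (1° lat = 111195 m, cos φ = 0.956251): observed ΔN = -371.4 m, observed ΔE = 65.9 m.
Subtracting the expected shift leaves a residual of -371.4 − (-401.3) = 29.9 m north and 65.9 − (41.8) = 24.1 m east.
Residual distance = √(29.9² + 24.1²) = 38.4 m.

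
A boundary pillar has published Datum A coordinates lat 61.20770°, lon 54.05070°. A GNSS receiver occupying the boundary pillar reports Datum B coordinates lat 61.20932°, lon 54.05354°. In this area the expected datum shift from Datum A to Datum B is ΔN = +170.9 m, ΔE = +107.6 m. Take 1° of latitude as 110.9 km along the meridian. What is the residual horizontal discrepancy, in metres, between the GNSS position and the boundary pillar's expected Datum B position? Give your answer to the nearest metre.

Observed coordinate differences: Δφ = +0.00162°, Δλ = +0.00284°.
Converting to metres (1° lat = 110900 m, cos φ = 0.481636): observed ΔN = 179.7 m, observed ΔE = 151.7 m.
Subtracting the expected shift leaves a residual of 179.7 − (170.9) = 8.8 m north and 151.7 − (107.6) = 44.1 m east.
Residual distance = √(8.8² + 44.1²) = 45.0 m.

45 m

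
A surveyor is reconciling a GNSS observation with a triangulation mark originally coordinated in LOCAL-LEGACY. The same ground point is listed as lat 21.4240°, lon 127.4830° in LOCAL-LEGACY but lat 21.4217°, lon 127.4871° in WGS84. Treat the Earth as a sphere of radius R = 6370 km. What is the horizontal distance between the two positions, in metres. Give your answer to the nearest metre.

Δφ = 21.4217° − 21.4240° = -0.0023°; Δλ = 127.4871° − 127.4830° = +0.0041°.
1° along a meridian = πR/180 = 111177 m.
ΔN = Δφ × 111177 = -255.7 m; ΔE = Δλ × 111177 × cos(21.4240°) = +0.0041 × 111177 × 0.930903 = 424.3 m.
Distance = √(ΔE² + ΔN²) = √(424.3² + (-255.7)²) = 495.4 m.

495 m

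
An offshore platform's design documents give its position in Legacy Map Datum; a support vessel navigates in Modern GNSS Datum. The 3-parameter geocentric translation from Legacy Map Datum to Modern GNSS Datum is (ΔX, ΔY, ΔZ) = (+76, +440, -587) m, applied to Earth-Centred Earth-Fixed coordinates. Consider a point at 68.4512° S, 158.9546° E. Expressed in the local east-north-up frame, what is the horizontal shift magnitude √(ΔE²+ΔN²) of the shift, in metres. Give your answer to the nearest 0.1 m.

458.2 m

At φ = -68.4512°, λ = 158.9546°: sin φ = -0.930105, cos φ = 0.367294, sin λ = 0.359108, cos λ = -0.933296.
ΔE = −sin λ·ΔX + cos λ·ΔY = −(0.359108)·(76) + (-0.933296)·(440) = -437.94 m.
ΔN = −sin φ cos λ·ΔX − sin φ sin λ·ΔY + cos φ·ΔZ = −(-0.930105)(-0.933296)(76) − (-0.930105)(0.359108)(440) + (0.367294)(-587) = -134.61 m.
Horizontal magnitude = √(ΔE² + ΔN²) = √((-437.94)² + (-134.61)²) = 458.16 m.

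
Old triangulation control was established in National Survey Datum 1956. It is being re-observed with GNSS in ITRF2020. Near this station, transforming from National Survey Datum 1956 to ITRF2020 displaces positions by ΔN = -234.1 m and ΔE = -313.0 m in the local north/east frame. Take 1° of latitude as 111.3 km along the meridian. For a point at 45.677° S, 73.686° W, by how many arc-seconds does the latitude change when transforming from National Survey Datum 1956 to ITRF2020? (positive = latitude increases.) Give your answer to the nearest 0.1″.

1° of latitude = 111.3 km, so Δφ = -234.1 / 111300 = -0.0021033° = -7.572″.

Δφ = -7.6″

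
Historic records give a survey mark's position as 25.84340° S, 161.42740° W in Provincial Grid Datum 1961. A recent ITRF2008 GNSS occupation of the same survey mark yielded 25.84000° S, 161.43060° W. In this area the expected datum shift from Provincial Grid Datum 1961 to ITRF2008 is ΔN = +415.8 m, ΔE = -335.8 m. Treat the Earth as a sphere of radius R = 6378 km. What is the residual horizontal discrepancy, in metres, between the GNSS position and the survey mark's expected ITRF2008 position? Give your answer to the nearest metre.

Observed coordinate differences: Δφ = +0.00340°, Δλ = -0.00320°.
Converting to metres (1° lat = 111317 m, cos φ = 0.899989): observed ΔN = 378.5 m, observed ΔE = -320.6 m.
Subtracting the expected shift leaves a residual of 378.5 − (415.8) = -37.3 m north and -320.6 − (-335.8) = 15.2 m east.
Residual distance = √((-37.3)² + 15.2²) = 40.3 m.

40 m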